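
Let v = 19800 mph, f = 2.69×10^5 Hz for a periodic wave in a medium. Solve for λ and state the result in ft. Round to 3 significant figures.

0.108 ft

Rearranging: λ = v/f.
v = 19800 mph = 8851 m/s; f = 2.69×10^5 Hz.
λ = 0.03290 m
0.03290 m × (1 ft / 0.3048 m) = 0.1080 ft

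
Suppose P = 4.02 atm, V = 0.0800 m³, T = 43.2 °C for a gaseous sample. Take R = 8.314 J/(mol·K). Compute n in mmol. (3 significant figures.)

Rearranging PV = nRT for n: n = PV/(RT).
P = 4.02 atm = 4.073×10^5 Pa; V = 0.0800 m³; T = 43.2 °C = 316.3 K; R = 8.314 J/(mol·K).
n = 12.39 mol
12.39 mol × (1 mmol / 0.001000 mol) = 12390 mmol

12400 mmol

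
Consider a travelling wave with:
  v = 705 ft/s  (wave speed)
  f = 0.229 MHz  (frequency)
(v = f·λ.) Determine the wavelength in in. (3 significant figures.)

Solving v = f·λ for λ: λ = v/f.
v = 705 ft/s = 214.9 m/s; f = 0.229 MHz = 2.290×10^5 Hz.
λ = 9.384×10^-4 m
9.384×10^-4 m × (1 in / 0.02540 m) = 0.03694 in

0.0369 in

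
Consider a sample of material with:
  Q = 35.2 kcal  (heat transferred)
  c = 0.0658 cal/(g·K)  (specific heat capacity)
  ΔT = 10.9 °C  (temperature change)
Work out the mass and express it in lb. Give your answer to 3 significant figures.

108 lb

Rearranging: m = Q/(c·ΔT).
Q = 35.2 kcal = 1.473×10^5 J; c = 0.0658 cal/(g·K) = 275.3 J/(kg·K); ΔT = 10.9 °C = 10.90 K.
m = 49.08 kg
49.08 kg × (1 lb / 0.4536 kg) = 108.2 lb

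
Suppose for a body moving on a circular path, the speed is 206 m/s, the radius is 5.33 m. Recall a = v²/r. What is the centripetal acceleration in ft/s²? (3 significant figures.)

26100 ft/s²

Directly: a = v²/r.
v = 206 m/s; r = 5.33 m.
a = 7962 m/s²
7962 m/s² × (1 ft/s² / 0.3048 m/s²) = 26121 ft/s²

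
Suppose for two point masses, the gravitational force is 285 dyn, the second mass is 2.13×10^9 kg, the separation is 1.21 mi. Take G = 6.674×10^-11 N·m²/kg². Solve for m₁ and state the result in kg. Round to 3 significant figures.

76000 kg

Rearranging F = G·m₁·m₂/r² for m₁: m₁ = F·r²/(G·m₂).
F = 285 dyn = 0.002850 N; m₂ = 2.13×10^9 kg; r = 1.21 mi = 1947 m; G = 6.674×10^-11 N·m²/kg².
m₁ = 76023 kg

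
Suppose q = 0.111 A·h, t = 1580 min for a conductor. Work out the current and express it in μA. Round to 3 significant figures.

4220 μA

Rearranging q = I·t for I: I = q/t.
q = 0.111 A·h = 399.6 C; t = 1580 min = 94800 s.
I = 0.004215 A
0.004215 A × (1 μA / 1.000×10^-6 A) = 4215 μA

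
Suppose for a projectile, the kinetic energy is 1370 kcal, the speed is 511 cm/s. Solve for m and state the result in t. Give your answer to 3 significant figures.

Rearranging KE = ½mv² for m: m = 2·KE/v².
KE = 1370 kcal = 5.732×10^6 J; v = 511 cm/s = 5.110 m/s.
m = 4.390×10^5 kg
4.390×10^5 kg × (1 t / 1000 kg) = 439.0 t

439 t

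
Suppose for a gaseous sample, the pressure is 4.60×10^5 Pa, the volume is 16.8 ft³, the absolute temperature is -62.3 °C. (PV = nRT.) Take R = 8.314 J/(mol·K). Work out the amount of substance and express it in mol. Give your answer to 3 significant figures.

125 mol

Solving PV = nRT for n: n = PV/(RT).
P = 4.60×10^5 Pa; V = 16.8 ft³ = 0.4757 m³; T = -62.3 °C = 210.8 K; R = 8.314 J/(mol·K).
n = 124.8 mol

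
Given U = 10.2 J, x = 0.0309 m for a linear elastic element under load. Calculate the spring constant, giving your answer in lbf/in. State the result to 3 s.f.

Solving U = ½k·x² for k: k = 2U/x².
U = 10.2 J; x = 0.0309 m.
k = 21366 N/m
21366 N/m × (1 lbf/in / 175.1 N/m) = 122.0 lbf/in

122 lbf/in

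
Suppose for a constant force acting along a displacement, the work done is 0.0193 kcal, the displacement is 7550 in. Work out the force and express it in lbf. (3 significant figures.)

0.0947 lbf

Solving W = F·d for F: F = W/d.
W = 0.0193 kcal = 80.75 J; d = 7550 in = 191.8 m.
F = 0.4211 N
0.4211 N × (1 lbf / 4.448 N) = 0.09466 lbf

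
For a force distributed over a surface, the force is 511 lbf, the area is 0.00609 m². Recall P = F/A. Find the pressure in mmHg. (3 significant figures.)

Directly: P = F/A.
F = 511 lbf = 2273 N; A = 0.00609 m².
P = 3.732×10^5 Pa  (the unit combination reduces to kg/(m·s²) = Pa)
3.732×10^5 Pa × (1 mmHg / 133.3 Pa) = 2800 mmHg

2800 mmHg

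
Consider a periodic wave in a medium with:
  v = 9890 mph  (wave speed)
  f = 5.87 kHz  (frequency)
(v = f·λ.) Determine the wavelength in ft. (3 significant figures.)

Rearranging v = f·λ for λ: λ = v/f.
v = 9890 mph = 4421 m/s; f = 5.87 kHz = 5870 Hz.
λ = 0.7532 m
0.7532 m × (1 ft / 0.3048 m) = 2.471 ft

2.47 ft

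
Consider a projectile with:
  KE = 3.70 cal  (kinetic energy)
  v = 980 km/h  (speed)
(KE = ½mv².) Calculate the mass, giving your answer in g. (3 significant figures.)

Rearranging KE = ½mv² for m: m = 2·KE/v².
KE = 3.70 cal = 15.48 J; v = 980 km/h = 272.2 m/s.
m = 4.178×10^-4 kg
4.178×10^-4 kg × (1 g / 0.001000 kg) = 0.4178 g

0.418 g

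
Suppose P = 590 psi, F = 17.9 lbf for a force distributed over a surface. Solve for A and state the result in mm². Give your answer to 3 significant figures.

Solving P = F/A for A: A = F/P.
P = 590 psi = 4.068×10^6 Pa; F = 17.9 lbf = 79.62 N.
A = 1.957×10^-5 m²
1.957×10^-5 m² × (1 mm² / 1.000×10^-6 m²) = 19.57 mm²

19.6 mm²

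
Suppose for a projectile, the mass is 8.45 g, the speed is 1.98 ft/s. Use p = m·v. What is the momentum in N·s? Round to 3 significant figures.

Directly: p = mv.
m = 8.45 g = 0.008450 kg; v = 1.98 ft/s = 0.6035 m/s.
p = 0.005100 kg·m/s  (the unit combination reduces to kg·m/s = kg·m/s)
Since 1 N·s = 1 kg·m/s, 0.005100 N·s.

0.00510 N·s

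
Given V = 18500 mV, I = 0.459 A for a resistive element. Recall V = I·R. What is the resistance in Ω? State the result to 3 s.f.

40.3 Ω

Rearranging V = I·R for R: R = V/I.
V = 18500 mV = 18.50 V; I = 0.459 A.
R = 40.31 Ω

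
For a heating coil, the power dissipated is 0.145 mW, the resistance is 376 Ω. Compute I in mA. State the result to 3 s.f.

0.621 mA

Rearranging: I = √(P/R).
P = 0.145 mW = 1.450×10^-4 W; R = 376 Ω.
I = 6.210×10^-4 A
6.210×10^-4 A × (1 mA / 0.001000 A) = 0.6210 mA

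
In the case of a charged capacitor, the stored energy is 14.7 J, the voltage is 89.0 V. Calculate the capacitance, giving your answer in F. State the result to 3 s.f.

Rearranging: C = 2E/V².
E = 14.7 J; V = 89.0 V.
C = 0.003712 F

0.00371 F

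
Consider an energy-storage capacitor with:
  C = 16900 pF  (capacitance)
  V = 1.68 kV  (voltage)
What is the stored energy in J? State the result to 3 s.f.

Directly: E = ½CV².
C = 16900 pF = 1.690×10^-8 F; V = 1.68 kV = 1680 V.
E = 0.02385 J

0.0238 J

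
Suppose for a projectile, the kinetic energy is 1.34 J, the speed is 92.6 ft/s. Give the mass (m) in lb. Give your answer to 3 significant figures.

Solving KE = ½mv² for m: m = 2·KE/v².
KE = 1.34 J; v = 92.6 ft/s = 28.22 m/s.
m = 0.003364 kg
0.003364 kg × (1 lb / 0.4536 kg) = 0.007417 lb

0.00742 lb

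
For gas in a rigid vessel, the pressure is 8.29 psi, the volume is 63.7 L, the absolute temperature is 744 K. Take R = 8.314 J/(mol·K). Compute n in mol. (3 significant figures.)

Rearranging PV = nRT for n: n = PV/(RT).
P = 8.29 psi = 57158 Pa; V = 63.7 L = 0.06370 m³; T = 744 K; R = 8.314 J/(mol·K).
n = 0.5886 mol

0.589 mol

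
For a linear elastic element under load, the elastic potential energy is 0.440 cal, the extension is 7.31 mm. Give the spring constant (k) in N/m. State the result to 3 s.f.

Solving U = ½k·x² for k: k = 2U/x².
U = 0.440 cal = 1.841 J; x = 7.31 mm = 0.007310 m.
k = 68903 N/m

68900 N/m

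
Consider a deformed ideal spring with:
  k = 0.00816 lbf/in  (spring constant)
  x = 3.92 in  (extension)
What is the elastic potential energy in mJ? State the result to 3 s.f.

Directly: U = ½kx².
k = 0.00816 lbf/in = 1.429 N/m; x = 3.92 in = 0.09957 m.
U = 0.007084 J  (the unit combination reduces to kg·m²/s² = J)
0.007084 J × (1 mJ / 0.001000 J) = 7.084 mJ

7.08 mJ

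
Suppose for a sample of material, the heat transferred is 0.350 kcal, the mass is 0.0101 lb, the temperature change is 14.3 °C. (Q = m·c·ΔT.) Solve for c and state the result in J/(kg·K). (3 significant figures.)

Rearranging Q = m·c·ΔT for c: c = Q/(m·ΔT).
Q = 0.350 kcal = 1464 J; m = 0.0101 lb = 0.004581 kg; ΔT = 14.3 °C = 14.30 K.
c = 22353 J/(kg·K)

22400 J/(kg·K)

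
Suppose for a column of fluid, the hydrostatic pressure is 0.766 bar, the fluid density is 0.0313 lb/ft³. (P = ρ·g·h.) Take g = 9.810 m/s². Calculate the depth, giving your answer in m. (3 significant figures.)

15600 m

Rearranging: h = P/(ρ·g).
P = 0.766 bar = 76600 Pa; ρ = 0.0313 lb/ft³ = 0.5014 kg/m³; g = 9.810 m/s².
h = 15574 m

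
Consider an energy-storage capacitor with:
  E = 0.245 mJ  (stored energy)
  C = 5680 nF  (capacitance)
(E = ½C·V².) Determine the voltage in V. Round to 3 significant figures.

Rearranging: V = √(2E/C).
E = 0.245 mJ = 2.450×10^-4 J; C = 5680 nF = 5.680×10^-6 F.
V = 9.288 V

9.29 V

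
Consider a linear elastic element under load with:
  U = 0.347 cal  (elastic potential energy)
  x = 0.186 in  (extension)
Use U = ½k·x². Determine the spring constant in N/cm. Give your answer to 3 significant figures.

1300 N/cm

Rearranging: k = 2U/x².
U = 0.347 cal = 1.452 J; x = 0.186 in = 0.004724 m.
k = 1.301×10^5 N/m
1.301×10^5 N/m × (1 N/cm / 100.0 N/m) = 1301 N/cm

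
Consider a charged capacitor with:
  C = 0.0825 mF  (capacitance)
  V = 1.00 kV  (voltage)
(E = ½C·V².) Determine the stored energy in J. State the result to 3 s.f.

41.2 J

Directly: E = ½CV².
C = 0.0825 mF = 8.250×10^-5 F; V = 1.00 kV = 1000 V.
E = 41.25 J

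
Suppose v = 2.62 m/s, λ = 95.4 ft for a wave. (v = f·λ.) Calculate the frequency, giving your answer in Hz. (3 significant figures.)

0.0901 Hz

Rearranging v = f·λ for f: f = v/λ.
v = 2.62 m/s; λ = 95.4 ft = 29.08 m.
f = 0.09010 Hz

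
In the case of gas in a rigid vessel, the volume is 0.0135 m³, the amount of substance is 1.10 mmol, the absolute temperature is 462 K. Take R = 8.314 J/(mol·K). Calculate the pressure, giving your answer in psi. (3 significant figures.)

From the ideal-gas law: P = nRT/V.
V = 0.0135 m³; n = 1.10 mmol = 0.001100 mol; T = 462 K; R = 8.314 J/(mol·K).
P = 313.0 Pa  (the unit combination reduces to kg/(m·s²) = Pa)
313.0 Pa × (1 psi / 6895 Pa) = 0.04539 psi

0.0454 psi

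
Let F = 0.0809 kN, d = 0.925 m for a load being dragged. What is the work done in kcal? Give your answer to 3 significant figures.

0.0179 kcal

W is given directly by: W = F·d.
F = 0.0809 kN = 80.90 N; d = 0.925 m.
W = 74.83 J
74.83 J × (1 kcal / 4184 J) = 0.01789 kcal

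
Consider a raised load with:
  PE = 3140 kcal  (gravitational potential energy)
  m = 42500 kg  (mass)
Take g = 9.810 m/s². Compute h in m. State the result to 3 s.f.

31.5 m

Rearranging: h = PE/(m·g).
PE = 3140 kcal = 1.314×10^7 J; m = 42500 kg; g = 9.810 m/s².
h = 31.51 m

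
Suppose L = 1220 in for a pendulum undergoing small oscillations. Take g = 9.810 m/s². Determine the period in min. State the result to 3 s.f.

Directly: T = 2π√(L/g).
L = 1220 in = 30.99 m; g = 9.810 m/s².
T = 11.17 s
11.17 s × (1 min / 60.00 s) = 0.1861 min

0.186 min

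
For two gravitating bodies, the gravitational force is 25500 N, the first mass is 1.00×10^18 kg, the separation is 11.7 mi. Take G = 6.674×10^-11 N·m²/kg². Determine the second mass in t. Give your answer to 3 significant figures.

From Newton's law of gravitation: m₂ = F·r²/(G·m₁).
F = 25500 N; m₁ = 1.00×10^18 kg; r = 11.7 mi = 18829 m; G = 6.674×10^-11 N·m²/kg².
m₂ = 1.355×10^5 kg
1.355×10^5 kg × (1 t / 1000 kg) = 135.5 t

135 t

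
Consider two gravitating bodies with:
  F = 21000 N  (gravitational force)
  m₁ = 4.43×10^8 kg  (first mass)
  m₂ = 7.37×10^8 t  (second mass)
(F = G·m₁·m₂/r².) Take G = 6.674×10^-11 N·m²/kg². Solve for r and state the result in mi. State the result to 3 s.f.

0.633 mi

From Newton's law of gravitation: r = √(G·m₁m₂/F).
F = 21000 N; m₁ = 4.43×10^8 kg; m₂ = 7.37×10^8 t = 7.370×10^11 kg; G = 6.674×10^-11 N·m²/kg².
r = 1019 m
1019 m × (1 mi / 1609 m) = 0.6330 mi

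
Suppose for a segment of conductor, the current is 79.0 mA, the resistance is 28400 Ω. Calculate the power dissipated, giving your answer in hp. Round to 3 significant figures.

P is given directly by: P = I²R.
I = 79.0 mA = 0.07900 A; R = 28400 Ω.
P = 177.2 W
177.2 W × (1 hp / 745.7 W) = 0.2377 hp

0.238 hp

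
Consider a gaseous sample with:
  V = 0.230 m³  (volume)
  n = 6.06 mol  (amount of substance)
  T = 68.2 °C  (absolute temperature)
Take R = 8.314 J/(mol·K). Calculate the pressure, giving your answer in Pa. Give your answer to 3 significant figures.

Directly: P = nRT/V.
V = 0.230 m³; n = 6.06 mol; T = 68.2 °C = 341.3 K; R = 8.314 J/(mol·K).
P = 74775 Pa

74800 Pa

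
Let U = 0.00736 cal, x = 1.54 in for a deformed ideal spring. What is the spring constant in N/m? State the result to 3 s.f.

40.3 N/m

Rearranging U = ½k·x² for k: k = 2U/x².
U = 0.00736 cal = 0.03079 J; x = 1.54 in = 0.03912 m.
k = 40.25 N/m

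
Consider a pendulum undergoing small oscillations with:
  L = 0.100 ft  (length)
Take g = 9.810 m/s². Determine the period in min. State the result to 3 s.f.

0.00584 min

Directly: T = 2π√(L/g).
L = 0.100 ft = 0.03048 m; g = 9.810 m/s².
T = 0.3502 s
0.3502 s × (1 min / 60.00 s) = 0.005837 min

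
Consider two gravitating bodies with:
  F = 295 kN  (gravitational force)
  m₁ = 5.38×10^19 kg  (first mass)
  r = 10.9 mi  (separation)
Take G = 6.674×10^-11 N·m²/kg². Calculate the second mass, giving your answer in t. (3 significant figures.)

25.3 t

From Newton's law of gravitation: m₂ = F·r²/(G·m₁).
F = 295 kN = 2.950×10^5 N; m₁ = 5.38×10^19 kg; r = 10.9 mi = 17542 m; G = 6.674×10^-11 N·m²/kg².
m₂ = 25282 kg
25282 kg × (1 t / 1000 kg) = 25.28 t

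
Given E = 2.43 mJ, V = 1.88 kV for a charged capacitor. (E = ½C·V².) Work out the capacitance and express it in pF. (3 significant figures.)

Solving E = ½C·V² for C: C = 2E/V².
E = 2.43 mJ = 0.002430 J; V = 1.88 kV = 1880 V.
C = 1.375×10^-9 F
1.375×10^-9 F × (1 pF / 1.000×10^-12 F) = 1375 pF

1380 pF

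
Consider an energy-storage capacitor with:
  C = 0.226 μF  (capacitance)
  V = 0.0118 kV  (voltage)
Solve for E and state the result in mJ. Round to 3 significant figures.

0.0157 mJ

E is given directly by: E = ½CV².
C = 0.226 μF = 2.260×10^-7 F; V = 0.0118 kV = 11.80 V.
E = 1.573×10^-5 J
1.573×10^-5 J × (1 mJ / 0.001000 J) = 0.01573 mJ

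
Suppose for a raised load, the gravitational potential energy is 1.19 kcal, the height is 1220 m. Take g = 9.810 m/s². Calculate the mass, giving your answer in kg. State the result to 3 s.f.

0.416 kg

Rearranging: m = PE/(g·h).
PE = 1.19 kcal = 4979 J; h = 1220 m; g = 9.810 m/s².
m = 0.4160 kg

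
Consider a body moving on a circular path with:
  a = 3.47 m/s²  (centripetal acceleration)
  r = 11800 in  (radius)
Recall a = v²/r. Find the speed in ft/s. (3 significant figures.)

Rearranging a = v²/r for v: v = √(a·r).
a = 3.47 m/s²; r = 11800 in = 299.7 m.
v = 32.25 m/s
32.25 m/s × (1 ft/s / 0.3048 m/s) = 105.8 ft/s

106 ft/s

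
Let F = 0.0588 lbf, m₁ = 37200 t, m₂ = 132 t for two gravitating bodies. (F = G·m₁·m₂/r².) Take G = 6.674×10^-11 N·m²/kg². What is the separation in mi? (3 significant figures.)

0.0220 mi

From Newton's law of gravitation: r = √(G·m₁m₂/F).
F = 0.0588 lbf = 0.2616 N; m₁ = 37200 t = 3.720×10^7 kg; m₂ = 132 t = 1.320×10^5 kg; G = 6.674×10^-11 N·m²/kg².
r = 35.40 m
35.40 m × (1 mi / 1609 m) = 0.02199 mi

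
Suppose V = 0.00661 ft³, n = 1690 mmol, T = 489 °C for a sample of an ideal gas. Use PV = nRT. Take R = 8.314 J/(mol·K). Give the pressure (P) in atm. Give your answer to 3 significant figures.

565 atm

From the ideal-gas law: P = nRT/V.
V = 0.00661 ft³ = 1.872×10^-4 m³; n = 1690 mmol = 1.690 mol; T = 489 °C = 762.1 K; R = 8.314 J/(mol·K).
P = 5.721×10^7 Pa
5.721×10^7 Pa × (1 atm / 1.013×10^5 Pa) = 564.6 atm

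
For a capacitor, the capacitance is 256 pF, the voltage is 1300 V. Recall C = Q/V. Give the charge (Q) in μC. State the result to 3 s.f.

0.333 μC

Rearranging C = Q/V for Q: Q = CV.
C = 256 pF = 2.560×10^-10 F; V = 1300 V.
Q = 3.328×10^-7 C  (the unit combination reduces to A·s = C)
3.328×10^-7 C × (1 μC / 1.000×10^-6 C) = 0.3328 μC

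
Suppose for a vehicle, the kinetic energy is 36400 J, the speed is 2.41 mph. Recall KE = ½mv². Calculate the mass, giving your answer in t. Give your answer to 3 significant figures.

Rearranging KE = ½mv² for m: m = 2·KE/v².
KE = 36400 J; v = 2.41 mph = 1.077 m/s.
m = 62720 kg
62720 kg × (1 t / 1000 kg) = 62.72 t

62.7 t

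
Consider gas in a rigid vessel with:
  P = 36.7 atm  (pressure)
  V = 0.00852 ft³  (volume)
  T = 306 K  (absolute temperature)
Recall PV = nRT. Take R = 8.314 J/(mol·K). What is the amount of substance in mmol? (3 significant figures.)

353 mmol

From the ideal-gas law: n = PV/(RT).
P = 36.7 atm = 3.719×10^6 Pa; V = 0.00852 ft³ = 2.413×10^-4 m³; T = 306 K; R = 8.314 J/(mol·K).
n = 0.3526 mol
0.3526 mol × (1 mmol / 0.001000 mol) = 352.6 mmol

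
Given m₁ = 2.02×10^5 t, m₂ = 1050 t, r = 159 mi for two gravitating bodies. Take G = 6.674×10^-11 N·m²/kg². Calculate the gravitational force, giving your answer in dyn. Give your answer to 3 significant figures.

From Newton's law of gravitation: F = Gm₁m₂/r².
m₁ = 2.02×10^5 t = 2.020×10^8 kg; m₂ = 1050 t = 1.050×10^6 kg; r = 159 mi = 2.559×10^5 m; G = 6.674×10^-11 N·m²/kg².
F = 2.162×10^-7 N  (the unit combination reduces to kg·m/s² = N)
2.162×10^-7 N × (1 dyn / 1.000×10^-5 N) = 0.02162 dyn

0.0216 dyn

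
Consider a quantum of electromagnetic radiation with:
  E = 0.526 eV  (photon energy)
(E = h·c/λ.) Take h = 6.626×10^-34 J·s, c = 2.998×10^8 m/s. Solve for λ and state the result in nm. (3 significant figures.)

Rearranging E = h·c/λ for λ: λ = hc/E.
E = 0.526 eV = 8.427×10^-20 J; h = 6.626×10^-34 J·s; c = 2.998×10^8 m/s.
λ = 2.357×10^-6 m
2.357×10^-6 m × (1 nm / 1.000×10^-9 m) = 2357 nm

2360 nm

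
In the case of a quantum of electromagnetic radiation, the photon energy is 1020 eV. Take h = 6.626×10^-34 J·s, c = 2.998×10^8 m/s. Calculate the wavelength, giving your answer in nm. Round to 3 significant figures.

1.22 nm

Rearranging E = h·c/λ for λ: λ = hc/E.
E = 1020 eV = 1.634×10^-16 J; h = 6.626×10^-34 J·s; c = 2.998×10^8 m/s.
λ = 1.216×10^-9 m
1.216×10^-9 m × (1 nm / 1.000×10^-9 m) = 1.216 nm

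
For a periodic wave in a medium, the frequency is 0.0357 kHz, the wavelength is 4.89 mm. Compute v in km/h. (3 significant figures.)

0.628 km/h

v is given directly by: v = fλ.
f = 0.0357 kHz = 35.70 Hz; λ = 4.89 mm = 0.004890 m.
v = 0.1746 m/s
0.1746 m/s × (1 km/h / 0.2778 m/s) = 0.6285 km/h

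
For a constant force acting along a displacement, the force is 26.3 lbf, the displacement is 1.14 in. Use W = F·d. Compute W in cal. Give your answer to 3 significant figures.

0.810 cal

Directly: W = F·d.
F = 26.3 lbf = 117.0 N; d = 1.14 in = 0.02896 m.
W = 3.388 J  (the unit combination reduces to kg·m²/s² = J)
3.388 J × (1 cal / 4.184 J) = 0.8096 cal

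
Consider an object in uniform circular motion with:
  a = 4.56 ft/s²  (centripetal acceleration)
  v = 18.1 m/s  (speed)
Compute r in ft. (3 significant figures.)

773 ft

Solving a = v²/r for r: r = v²/a.
a = 4.56 ft/s² = 1.390 m/s²; v = 18.1 m/s.
r = 235.7 m
235.7 m × (1 ft / 0.3048 m) = 773.3 ft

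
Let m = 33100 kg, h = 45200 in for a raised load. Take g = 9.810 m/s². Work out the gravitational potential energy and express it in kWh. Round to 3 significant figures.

104 kWh

Directly: PE = mgh.
m = 33100 kg; h = 45200 in = 1148 m; g = 9.810 m/s².
PE = 3.728×10^8 J
3.728×10^8 J × (1 kWh / 3.600×10^6 J) = 103.6 kWh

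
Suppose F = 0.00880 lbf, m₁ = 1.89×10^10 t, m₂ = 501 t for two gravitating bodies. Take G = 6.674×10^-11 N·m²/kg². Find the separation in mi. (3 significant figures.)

From Newton's law of gravitation: r = √(G·m₁m₂/F).
F = 0.00880 lbf = 0.03914 N; m₁ = 1.89×10^10 t = 1.890×10^13 kg; m₂ = 501 t = 5.010×10^5 kg; G = 6.674×10^-11 N·m²/kg².
r = 1.271×10^5 m
1.271×10^5 m × (1 mi / 1609 m) = 78.95 mi

79.0 mi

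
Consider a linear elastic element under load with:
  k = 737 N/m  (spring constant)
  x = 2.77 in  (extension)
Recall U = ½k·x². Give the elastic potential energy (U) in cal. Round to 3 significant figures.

0.436 cal

Directly: U = ½kx².
k = 737 N/m; x = 2.77 in = 0.07036 m.
U = 1.824 J  (the unit combination reduces to kg·m²/s² = J)
1.824 J × (1 cal / 4.184 J) = 0.4360 cal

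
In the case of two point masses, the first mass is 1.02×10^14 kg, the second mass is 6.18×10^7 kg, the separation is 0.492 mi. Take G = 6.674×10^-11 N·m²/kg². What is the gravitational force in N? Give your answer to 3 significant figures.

6.71×10^5 N

From Newton's law of gravitation: F = Gm₁m₂/r².
m₁ = 1.02×10^14 kg; m₂ = 6.18×10^7 kg; r = 0.492 mi = 791.8 m; G = 6.674×10^-11 N·m²/kg².
F = 6.710×10^5 N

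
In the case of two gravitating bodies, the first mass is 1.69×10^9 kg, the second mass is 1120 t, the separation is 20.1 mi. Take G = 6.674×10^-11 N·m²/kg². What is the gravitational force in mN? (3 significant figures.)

0.121 mN

Directly: F = Gm₁m₂/r².
m₁ = 1.69×10^9 kg; m₂ = 1120 t = 1.120×10^6 kg; r = 20.1 mi = 32348 m; G = 6.674×10^-11 N·m²/kg².
F = 1.207×10^-4 N  (the unit combination reduces to kg·m/s² = N)
1.207×10^-4 N × (1 mN / 0.001000 N) = 0.1207 mN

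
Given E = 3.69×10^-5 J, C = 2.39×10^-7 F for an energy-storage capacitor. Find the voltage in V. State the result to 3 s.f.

Rearranging E = ½C·V² for V: V = √(2E/C).
E = 3.69×10^-5 J; C = 2.39×10^-7 F.
V = 17.57 V  (the unit combination reduces to kg·m²/(A·s³) = V)

17.6 V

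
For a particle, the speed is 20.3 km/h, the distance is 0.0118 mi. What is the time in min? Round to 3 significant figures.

Rearranging: t = d/v.
v = 20.3 km/h = 5.639 m/s; d = 0.0118 mi = 18.99 m.
t = 3.368 s
3.368 s × (1 min / 60.00 s) = 0.05613 min

0.0561 min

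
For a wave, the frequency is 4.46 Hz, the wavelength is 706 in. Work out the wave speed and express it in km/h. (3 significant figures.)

Directly: v = fλ.
f = 4.46 Hz; λ = 706 in = 17.93 m.
v = 79.98 m/s
79.98 m/s × (1 km/h / 0.2778 m/s) = 287.9 km/h

288 km/h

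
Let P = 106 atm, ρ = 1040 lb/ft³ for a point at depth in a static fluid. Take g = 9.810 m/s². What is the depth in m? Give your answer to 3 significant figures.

65.7 m

Rearranging: h = P/(ρ·g).
P = 106 atm = 1.074×10^7 Pa; ρ = 1040 lb/ft³ = 16659 kg/m³; g = 9.810 m/s².
h = 65.72 m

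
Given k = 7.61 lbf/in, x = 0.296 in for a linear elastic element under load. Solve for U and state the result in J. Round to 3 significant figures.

0.0377 J

Directly: U = ½kx².
k = 7.61 lbf/in = 1333 N/m; x = 0.296 in = 0.007518 m.
U = 0.03767 J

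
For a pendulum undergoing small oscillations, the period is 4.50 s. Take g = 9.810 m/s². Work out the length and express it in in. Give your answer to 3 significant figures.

198 in

Rearranging T = 2π√(L/g) for L: L = g·(T/2π)².
T = 4.50 s; g = 9.810 m/s².
L = 5.032 m
5.032 m × (1 in / 0.02540 m) = 198.1 in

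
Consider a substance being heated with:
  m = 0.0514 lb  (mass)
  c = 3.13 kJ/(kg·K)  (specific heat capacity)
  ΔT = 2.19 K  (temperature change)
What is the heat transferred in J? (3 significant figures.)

160 J

Directly: Q = mcΔT.
m = 0.0514 lb = 0.02331 kg; c = 3.13 kJ/(kg·K) = 3130 J/(kg·K); ΔT = 2.19 K.
Q = 159.8 J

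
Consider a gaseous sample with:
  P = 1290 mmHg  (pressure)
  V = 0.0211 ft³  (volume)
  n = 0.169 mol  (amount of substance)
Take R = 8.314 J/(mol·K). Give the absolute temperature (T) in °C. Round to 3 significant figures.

From the ideal-gas law: T = PV/(nR).
P = 1290 mmHg = 1.720×10^5 Pa; V = 0.0211 ft³ = 5.975×10^-4 m³; n = 0.169 mol; R = 8.314 J/(mol·K).
T = 73.13 K
73.13 K − 273.15 = -200.0 °C

-200 °C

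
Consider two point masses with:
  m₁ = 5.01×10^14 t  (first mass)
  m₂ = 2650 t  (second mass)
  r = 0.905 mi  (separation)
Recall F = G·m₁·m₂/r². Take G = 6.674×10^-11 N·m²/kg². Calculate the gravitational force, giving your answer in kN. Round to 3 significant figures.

41800 kN

From Newton's law of gravitation: F = Gm₁m₂/r².
m₁ = 5.01×10^14 t = 5.010×10^17 kg; m₂ = 2650 t = 2.650×10^6 kg; r = 0.905 mi = 1456 m; G = 6.674×10^-11 N·m²/kg².
F = 4.177×10^7 N
4.177×10^7 N × (1 kN / 1000 N) = 41771 kN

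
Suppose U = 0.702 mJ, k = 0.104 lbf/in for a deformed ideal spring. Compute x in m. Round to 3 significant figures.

Rearranging: x = √(2U/k).
U = 0.702 mJ = 7.020×10^-4 J; k = 0.104 lbf/in = 18.21 N/m.
x = 0.008780 m

0.00878 m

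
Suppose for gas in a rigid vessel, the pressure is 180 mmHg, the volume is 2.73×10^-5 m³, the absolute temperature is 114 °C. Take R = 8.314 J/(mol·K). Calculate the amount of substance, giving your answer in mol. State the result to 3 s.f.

2.04×10^-4 mol

Solving PV = nRT for n: n = PV/(RT).
P = 180 mmHg = 23998 Pa; V = 2.73×10^-5 m³; T = 114 °C = 387.1 K; R = 8.314 J/(mol·K).
n = 2.035×10^-4 mol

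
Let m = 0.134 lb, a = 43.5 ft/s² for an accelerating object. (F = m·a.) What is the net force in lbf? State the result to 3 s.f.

0.181 lbf

Directly: F = m·a.
m = 0.134 lb = 0.06078 kg; a = 43.5 ft/s² = 13.26 m/s².
F = 0.8059 N
0.8059 N × (1 lbf / 4.448 N) = 0.1812 lbf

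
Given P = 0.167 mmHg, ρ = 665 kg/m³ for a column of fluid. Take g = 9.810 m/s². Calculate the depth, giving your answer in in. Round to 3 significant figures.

Solving P = ρ·g·h for h: h = P/(ρ·g).
P = 0.167 mmHg = 22.26 Pa; ρ = 665 kg/m³; g = 9.810 m/s².
h = 0.003413 m
0.003413 m × (1 in / 0.02540 m) = 0.1344 in

0.134 in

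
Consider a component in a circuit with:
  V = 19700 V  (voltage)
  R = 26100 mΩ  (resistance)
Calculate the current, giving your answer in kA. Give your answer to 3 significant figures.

0.755 kA

Rearranging V = I·R for I: I = V/R.
V = 19700 V; R = 26100 mΩ = 26.10 Ω.
I = 754.8 A
754.8 A × (1 kA / 1000 A) = 0.7548 kA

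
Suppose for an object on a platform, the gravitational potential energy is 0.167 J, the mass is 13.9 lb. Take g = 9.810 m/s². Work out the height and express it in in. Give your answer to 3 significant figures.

Rearranging: h = PE/(m·g).
PE = 0.167 J; m = 13.9 lb = 6.305 kg; g = 9.810 m/s².
h = 0.002700 m
0.002700 m × (1 in / 0.02540 m) = 0.1063 in

0.106 in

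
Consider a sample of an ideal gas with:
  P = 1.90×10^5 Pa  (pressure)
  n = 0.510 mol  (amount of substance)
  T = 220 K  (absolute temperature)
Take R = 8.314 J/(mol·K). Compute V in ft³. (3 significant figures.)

0.173 ft³

Rearranging PV = nRT for V: V = nRT/P.
P = 1.90×10^5 Pa; n = 0.510 mol; T = 220 K; R = 8.314 J/(mol·K).
V = 0.004910 m³
0.004910 m³ × (1 ft³ / 0.02832 m³) = 0.1734 ft³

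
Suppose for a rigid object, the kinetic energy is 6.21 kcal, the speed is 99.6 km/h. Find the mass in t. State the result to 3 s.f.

0.0679 t

Rearranging KE = ½mv² for m: m = 2·KE/v².
KE = 6.21 kcal = 25983 J; v = 99.6 km/h = 27.67 m/s.
m = 67.89 kg
67.89 kg × (1 t / 1000 kg) = 0.06789 t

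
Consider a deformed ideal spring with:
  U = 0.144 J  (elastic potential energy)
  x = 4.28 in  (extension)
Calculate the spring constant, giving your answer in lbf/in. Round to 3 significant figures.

0.139 lbf/in

Rearranging: k = 2U/x².
U = 0.144 J; x = 4.28 in = 0.1087 m.
k = 24.37 N/m
24.37 N/m × (1 lbf/in / 175.1 N/m) = 0.1392 lbf/in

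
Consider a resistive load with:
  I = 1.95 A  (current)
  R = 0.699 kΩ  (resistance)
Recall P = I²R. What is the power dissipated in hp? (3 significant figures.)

3.56 hp

Directly: P = I²R.
I = 1.95 A; R = 0.699 kΩ = 699.0 Ω.
P = 2658 W
2658 W × (1 hp / 745.7 W) = 3.564 hp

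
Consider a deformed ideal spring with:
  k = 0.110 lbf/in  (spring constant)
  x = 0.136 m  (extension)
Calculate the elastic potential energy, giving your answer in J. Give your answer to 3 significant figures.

Directly: U = ½kx².
k = 0.110 lbf/in = 19.26 N/m; x = 0.136 m.
U = 0.1782 J

0.178 J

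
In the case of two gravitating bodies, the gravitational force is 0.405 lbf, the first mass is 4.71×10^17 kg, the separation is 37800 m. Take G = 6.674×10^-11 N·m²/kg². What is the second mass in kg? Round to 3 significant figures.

From Newton's law of gravitation: m₂ = F·r²/(G·m₁).
F = 0.405 lbf = 1.802 N; m₁ = 4.71×10^17 kg; r = 37800 m; G = 6.674×10^-11 N·m²/kg².
m₂ = 81.89 kg

81.9 kg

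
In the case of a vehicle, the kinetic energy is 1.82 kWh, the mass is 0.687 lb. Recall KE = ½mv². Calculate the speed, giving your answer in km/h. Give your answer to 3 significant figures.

23300 km/h

Rearranging KE = ½mv² for v: v = √(2·KE/m).
KE = 1.82 kWh = 6.552×10^6 J; m = 0.687 lb = 0.3116 kg.
v = 6485 m/s
6485 m/s × (1 km/h / 0.2778 m/s) = 23345 km/h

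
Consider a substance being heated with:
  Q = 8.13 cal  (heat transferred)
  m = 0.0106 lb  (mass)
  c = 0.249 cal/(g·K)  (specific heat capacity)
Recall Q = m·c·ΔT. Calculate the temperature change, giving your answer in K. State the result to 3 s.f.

Solving Q = m·c·ΔT for ΔT: ΔT = Q/(m·c).
Q = 8.13 cal = 34.02 J; m = 0.0106 lb = 0.004808 kg; c = 0.249 cal/(g·K) = 1042 J/(kg·K).
ΔT = 6.791 K

6.79 K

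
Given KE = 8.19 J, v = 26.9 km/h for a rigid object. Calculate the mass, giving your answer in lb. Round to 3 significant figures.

Rearranging KE = ½mv² for m: m = 2·KE/v².
KE = 8.19 J; v = 26.9 km/h = 7.472 m/s.
m = 0.2934 kg
0.2934 kg × (1 lb / 0.4536 kg) = 0.6468 lb

0.647 lb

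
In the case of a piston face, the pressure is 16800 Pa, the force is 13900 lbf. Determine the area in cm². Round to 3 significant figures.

36800 cm²

Rearranging P = F/A for A: A = F/P.
P = 16800 Pa; F = 13900 lbf = 61830 N.
A = 3.680 m²
3.680 m² × (1 cm² / 1.000×10^-4 m²) = 36804 cm²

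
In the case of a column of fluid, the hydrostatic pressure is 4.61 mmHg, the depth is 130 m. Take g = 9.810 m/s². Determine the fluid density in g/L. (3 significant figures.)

Solving P = ρ·g·h for ρ: ρ = P/(g·h).
P = 4.61 mmHg = 614.6 Pa; h = 130 m; g = 9.810 m/s².
ρ = 0.4819 kg/m³
Since 1 g/L = 1 kg/m³, 0.4819 g/L.

0.482 g/L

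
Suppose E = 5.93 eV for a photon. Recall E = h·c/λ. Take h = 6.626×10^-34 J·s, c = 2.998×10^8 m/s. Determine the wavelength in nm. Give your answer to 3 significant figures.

Rearranging E = h·c/λ for λ: λ = hc/E.
E = 5.93 eV = 9.501×10^-19 J; h = 6.626×10^-34 J·s; c = 2.998×10^8 m/s.
λ = 2.091×10^-7 m
2.091×10^-7 m × (1 nm / 1.000×10^-9 m) = 209.1 nm

209 nm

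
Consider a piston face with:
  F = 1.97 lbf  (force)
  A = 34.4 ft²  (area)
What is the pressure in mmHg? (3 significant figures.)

Directly: P = F/A.
F = 1.97 lbf = 8.763 N; A = 34.4 ft² = 3.196 m².
P = 2.742 Pa
2.742 Pa × (1 mmHg / 133.3 Pa) = 0.02057 mmHg

0.0206 mmHg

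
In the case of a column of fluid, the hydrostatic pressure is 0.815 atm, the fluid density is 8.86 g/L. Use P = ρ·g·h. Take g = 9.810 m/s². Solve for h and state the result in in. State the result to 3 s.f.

37400 in

Rearranging: h = P/(ρ·g).
P = 0.815 atm = 82580 Pa; ρ = 8.86 g/L = 8.860 kg/m³; g = 9.810 m/s².
h = 950.1 m
950.1 m × (1 in / 0.02540 m) = 37406 in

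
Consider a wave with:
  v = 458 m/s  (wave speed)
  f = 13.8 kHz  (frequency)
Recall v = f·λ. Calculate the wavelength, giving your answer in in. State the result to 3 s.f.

Solving v = f·λ for λ: λ = v/f.
v = 458 m/s; f = 13.8 kHz = 13800 Hz.
λ = 0.03319 m
0.03319 m × (1 in / 0.02540 m) = 1.307 in

1.31 in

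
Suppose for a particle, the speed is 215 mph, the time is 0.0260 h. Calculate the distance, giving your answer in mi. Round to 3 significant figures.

Rearranging v = d/t for d: d = v·t.
v = 215 mph = 96.11 m/s; t = 0.0260 h = 93.60 s.
d = 8996 m
8996 m × (1 mi / 1609 m) = 5.590 mi

5.59 mi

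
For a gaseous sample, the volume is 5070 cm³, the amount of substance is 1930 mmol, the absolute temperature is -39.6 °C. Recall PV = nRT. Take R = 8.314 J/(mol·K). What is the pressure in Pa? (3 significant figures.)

7.39×10^5 Pa

From the ideal-gas law: P = nRT/V.
V = 5070 cm³ = 0.005070 m³; n = 1930 mmol = 1.930 mol; T = -39.6 °C = 233.5 K; R = 8.314 J/(mol·K).
P = 7.392×10^5 Pa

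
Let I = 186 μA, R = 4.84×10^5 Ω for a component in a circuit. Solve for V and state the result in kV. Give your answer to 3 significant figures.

Directly: V = IR.
I = 186 μA = 1.860×10^-4 A; R = 4.84×10^5 Ω.
V = 90.02 V  (the unit combination reduces to kg·m²/(A·s³) = V)
90.02 V × (1 kV / 1000 V) = 0.09002 kV

0.0900 kV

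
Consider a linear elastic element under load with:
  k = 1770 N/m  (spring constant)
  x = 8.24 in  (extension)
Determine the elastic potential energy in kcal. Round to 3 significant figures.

0.00927 kcal

Directly: U = ½kx².
k = 1770 N/m; x = 8.24 in = 0.2093 m.
U = 38.77 J
38.77 J × (1 kcal / 4184 J) = 0.009266 kcal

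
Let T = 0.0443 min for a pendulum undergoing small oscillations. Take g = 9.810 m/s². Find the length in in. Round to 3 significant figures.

69.1 in

Rearranging T = 2π√(L/g) for L: L = g·(T/2π)².
T = 0.0443 min = 2.658 s; g = 9.810 m/s².
L = 1.756 m
1.756 m × (1 in / 0.02540 m) = 69.12 in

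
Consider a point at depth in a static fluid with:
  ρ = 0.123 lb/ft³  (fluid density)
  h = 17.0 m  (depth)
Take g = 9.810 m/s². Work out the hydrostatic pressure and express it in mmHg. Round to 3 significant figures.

2.46 mmHg

P is given directly by: P = ρgh.
ρ = 0.123 lb/ft³ = 1.970 kg/m³; h = 17.0 m; g = 9.810 m/s².
P = 328.6 Pa
328.6 Pa × (1 mmHg / 133.3 Pa) = 2.465 mmHg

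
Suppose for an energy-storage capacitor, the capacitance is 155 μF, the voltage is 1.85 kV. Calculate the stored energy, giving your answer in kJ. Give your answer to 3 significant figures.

0.265 kJ

E is given directly by: E = ½CV².
C = 155 μF = 1.550×10^-4 F; V = 1.85 kV = 1850 V.
E = 265.2 J  (the unit combination reduces to kg·m²/s² = J)
265.2 J × (1 kJ / 1000 J) = 0.2652 kJ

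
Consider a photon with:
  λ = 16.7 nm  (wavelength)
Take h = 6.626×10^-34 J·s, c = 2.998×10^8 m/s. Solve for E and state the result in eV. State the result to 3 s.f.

74.2 eV

Directly: E = hc/λ.
λ = 16.7 nm = 1.670×10^-8 m; h = 6.626×10^-34 J·s; c = 2.998×10^8 m/s.
E = 1.190×10^-17 J  (the unit combination reduces to kg·m²/s² = J)
1.190×10^-17 J × (1 eV / 1.602×10^-19 J) = 74.24 eV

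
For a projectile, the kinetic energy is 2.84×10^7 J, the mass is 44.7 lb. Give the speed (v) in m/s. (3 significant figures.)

1670 m/s

Solving KE = ½mv² for v: v = √(2·KE/m).
KE = 2.84×10^7 J; m = 44.7 lb = 20.28 kg.
v = 1674 m/s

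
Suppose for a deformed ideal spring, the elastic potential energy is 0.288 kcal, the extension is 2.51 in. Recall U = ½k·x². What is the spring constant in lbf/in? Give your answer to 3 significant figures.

Rearranging: k = 2U/x².
U = 0.288 kcal = 1205 J; x = 2.51 in = 0.06375 m.
k = 5.929×10^5 N/m
5.929×10^5 N/m × (1 lbf/in / 175.1 N/m) = 3386 lbf/in

3390 lbf/in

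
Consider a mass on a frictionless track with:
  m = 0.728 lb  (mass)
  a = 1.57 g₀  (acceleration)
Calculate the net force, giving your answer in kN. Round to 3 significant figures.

0.00508 kN

Directly: F = m·a.
m = 0.728 lb = 0.3302 kg; a = 1.57 g₀ = 15.40 m/s².
F = 5.084 N  (the unit combination reduces to kg·m/s² = N)
5.084 N × (1 kN / 1000 N) = 0.005084 kN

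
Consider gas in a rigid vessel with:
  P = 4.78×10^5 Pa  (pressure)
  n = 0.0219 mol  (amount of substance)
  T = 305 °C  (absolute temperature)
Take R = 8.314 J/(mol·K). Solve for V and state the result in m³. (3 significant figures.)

2.20×10^-4 m³

Solving PV = nRT for V: V = nRT/P.
P = 4.78×10^5 Pa; n = 0.0219 mol; T = 305 °C = 578.1 K; R = 8.314 J/(mol·K).
V = 2.202×10^-4 m³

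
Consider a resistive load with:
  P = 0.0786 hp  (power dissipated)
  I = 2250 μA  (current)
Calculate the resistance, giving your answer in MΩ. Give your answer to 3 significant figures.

Rearranging: R = P/I².
P = 0.0786 hp = 58.61 W; I = 2250 μA = 0.002250 A.
R = 1.158×10^7 Ω
1.158×10^7 Ω × (1 MΩ / 1.000×10^6 Ω) = 11.58 MΩ

11.6 MΩ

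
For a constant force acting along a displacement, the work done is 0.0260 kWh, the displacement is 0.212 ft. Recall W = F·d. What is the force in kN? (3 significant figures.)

1450 kN

Rearranging W = F·d for F: F = W/d.
W = 0.0260 kWh = 93600 J; d = 0.212 ft = 0.06462 m.
F = 1.449×10^6 N
1.449×10^6 N × (1 kN / 1000 N) = 1449 kN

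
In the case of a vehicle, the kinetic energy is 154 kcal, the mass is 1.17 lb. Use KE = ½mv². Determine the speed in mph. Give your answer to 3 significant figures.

Solving KE = ½mv² for v: v = √(2·KE/m).
KE = 154 kcal = 6.443×10^5 J; m = 1.17 lb = 0.5307 kg.
v = 1558 m/s
1558 m/s × (1 mph / 0.4470 m/s) = 3486 mph

3490 mph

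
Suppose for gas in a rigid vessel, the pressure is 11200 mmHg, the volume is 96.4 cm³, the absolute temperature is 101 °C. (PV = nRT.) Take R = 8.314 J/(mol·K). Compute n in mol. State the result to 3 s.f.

From the ideal-gas law: n = PV/(RT).
P = 11200 mmHg = 1.493×10^6 Pa; V = 96.4 cm³ = 9.640×10^-5 m³; T = 101 °C = 374.1 K; R = 8.314 J/(mol·K).
n = 0.04627 mol

0.0463 mol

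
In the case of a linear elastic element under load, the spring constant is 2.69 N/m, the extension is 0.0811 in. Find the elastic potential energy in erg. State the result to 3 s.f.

Directly: U = ½kx².
k = 2.69 N/m; x = 0.0811 in = 0.002060 m.
U = 5.707×10^-6 J  (the unit combination reduces to kg·m²/s² = J)
5.707×10^-6 J × (1 erg / 1.000×10^-7 J) = 57.07 erg

57.1 erg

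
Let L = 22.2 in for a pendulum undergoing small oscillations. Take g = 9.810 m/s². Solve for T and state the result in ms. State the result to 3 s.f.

Directly: T = 2π√(L/g).
L = 22.2 in = 0.5639 m; g = 9.810 m/s².
T = 1.506 s
1.506 s × (1 ms / 0.001000 s) = 1506 ms

1510 ms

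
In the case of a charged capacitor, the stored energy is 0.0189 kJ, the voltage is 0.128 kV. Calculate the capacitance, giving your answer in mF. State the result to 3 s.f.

2.31 mF

Solving E = ½C·V² for C: C = 2E/V².
E = 0.0189 kJ = 18.90 J; V = 0.128 kV = 128.0 V.
C = 0.002307 F
0.002307 F × (1 mF / 0.001000 F) = 2.307 mF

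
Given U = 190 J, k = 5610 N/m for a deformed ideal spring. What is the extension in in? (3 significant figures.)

Rearranging: x = √(2U/k).
U = 190 J; k = 5610 N/m.
x = 0.2603 m
0.2603 m × (1 in / 0.02540 m) = 10.25 in

10.2 in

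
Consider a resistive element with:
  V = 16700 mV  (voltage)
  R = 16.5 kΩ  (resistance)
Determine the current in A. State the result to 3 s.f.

Rearranging: I = V/R.
V = 16700 mV = 16.70 V; R = 16.5 kΩ = 16500 Ω.
I = 0.001012 A

0.00101 A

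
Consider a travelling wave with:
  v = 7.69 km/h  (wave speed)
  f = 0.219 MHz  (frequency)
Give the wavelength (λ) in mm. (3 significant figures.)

0.00975 mm

Rearranging: λ = v/f.
v = 7.69 km/h = 2.136 m/s; f = 0.219 MHz = 2.190×10^5 Hz.
λ = 9.754×10^-6 m
9.754×10^-6 m × (1 mm / 0.001000 m) = 0.009754 mm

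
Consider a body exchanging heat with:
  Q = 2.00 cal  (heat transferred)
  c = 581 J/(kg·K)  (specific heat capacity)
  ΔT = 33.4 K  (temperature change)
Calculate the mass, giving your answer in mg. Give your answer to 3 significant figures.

Rearranging: m = Q/(c·ΔT).
Q = 2.00 cal = 8.368 J; c = 581 J/(kg·K); ΔT = 33.4 K.
m = 4.312×10^-4 kg
4.312×10^-4 kg × (1 mg / 1.000×10^-6 kg) = 431.2 mg

431 mg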